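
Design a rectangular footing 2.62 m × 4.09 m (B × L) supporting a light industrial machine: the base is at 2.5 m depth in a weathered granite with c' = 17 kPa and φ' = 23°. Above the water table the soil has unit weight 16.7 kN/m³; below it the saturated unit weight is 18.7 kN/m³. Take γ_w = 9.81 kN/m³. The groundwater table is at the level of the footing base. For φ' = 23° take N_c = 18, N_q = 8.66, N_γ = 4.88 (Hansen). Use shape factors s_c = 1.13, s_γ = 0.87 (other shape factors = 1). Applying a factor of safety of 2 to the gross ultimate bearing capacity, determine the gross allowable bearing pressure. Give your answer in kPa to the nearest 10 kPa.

q_all ≈ 380 kPa

Effective surcharge at the founding depth q = γ·D_f = 16.7 × 2.5 = 41.75 kPa.
The water table coincides with the base, so in the self-weight term γ → γ' = 8.89 kN/m³.
q_ult = c·N_c·s_c + q·N_q + 0.5·γ·B·N_γ·s_γ
     = 17 × 18 × 1.13 + 41.75 × 8.66 + 0.5 × 8.89 × 2.62 × 4.88 × 0.87
     = 345.78 + 361.56 + 49.444 = 756.78 kPa.
q_all = q_ult / FS = 756.78 / 2 = 378.39 kPa.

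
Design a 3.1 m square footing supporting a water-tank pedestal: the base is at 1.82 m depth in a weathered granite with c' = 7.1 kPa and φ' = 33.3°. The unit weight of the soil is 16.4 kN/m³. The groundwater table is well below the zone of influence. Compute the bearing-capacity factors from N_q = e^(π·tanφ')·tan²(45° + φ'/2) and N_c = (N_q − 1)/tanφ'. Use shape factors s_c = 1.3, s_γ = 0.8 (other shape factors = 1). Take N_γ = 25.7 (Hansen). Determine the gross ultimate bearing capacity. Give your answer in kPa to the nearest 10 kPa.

q_ult ≈ 1700 kPa

tan33.3° = 0.6569, so N_q = e^(π×0.6569)·tan²(61.65°) = 7.875 × 3.435 = 27.05.
N_c = (27.05 − 1)/tan33.3° = 39.65.
q = γ·D_f = 16.4 × 1.82 = 29.848 kPa.
c·N_c·s_c = 7.1 × 39.654 × 1.3 = 366.01 kPa
q·N_q = 29.848 × 27.048 = 807.32 kPa
0.5·γ·B·N_γ·s_γ = 0.5 × 16.4 × 3.1 × 25.7 × 0.8 = 522.64 kPa
q_ult = 366.01 + 807.32 + 522.64 = 1696 kPa.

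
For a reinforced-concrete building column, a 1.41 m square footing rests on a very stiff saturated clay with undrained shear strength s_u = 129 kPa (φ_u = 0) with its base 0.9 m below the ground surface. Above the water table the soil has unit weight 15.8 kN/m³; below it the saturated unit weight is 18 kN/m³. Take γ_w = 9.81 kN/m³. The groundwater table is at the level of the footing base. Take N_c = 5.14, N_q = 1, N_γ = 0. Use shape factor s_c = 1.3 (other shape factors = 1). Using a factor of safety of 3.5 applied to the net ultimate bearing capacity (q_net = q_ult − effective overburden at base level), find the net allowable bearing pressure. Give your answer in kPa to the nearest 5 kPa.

q = γ·D_f = 15.8 × 0.9 = 14.22 kPa.
c·N_c·s_c = 129 × 5.14 × 1.3 = 861.98 kPa
q·N_q = 14.22 × 1 = 14.22 kPa
q_ult = 861.98 + 14.22 = 876.2 kPa.
Net ultimate: q_net = 876.2 − 14.22 = 861.98 kPa.
q_all(net) = 861.98 / 3.5 = 246.28 kPa.

q_all(net) ≈ 245 kPa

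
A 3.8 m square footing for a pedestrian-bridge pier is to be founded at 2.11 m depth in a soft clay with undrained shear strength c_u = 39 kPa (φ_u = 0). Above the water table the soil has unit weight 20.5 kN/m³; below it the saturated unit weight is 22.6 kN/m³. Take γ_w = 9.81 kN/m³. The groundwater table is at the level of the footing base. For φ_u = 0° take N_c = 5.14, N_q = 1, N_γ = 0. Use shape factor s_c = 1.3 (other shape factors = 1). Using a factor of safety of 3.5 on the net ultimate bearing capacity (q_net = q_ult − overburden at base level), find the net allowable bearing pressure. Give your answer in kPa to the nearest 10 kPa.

Overburden at base level: q = 20.5 × 2.11 = 43.255 kPa.
Cohesion term c·N_c·s_c = 39 × 5.14 × 1.3 = 260.6 kPa; surcharge term q·N_q = 43.255 × 1 = 43.255 kPa.
q_ult = 260.6 + 43.255 = 303.85 kPa.
q_net = 303.85 − 43.255 = 260.6 kPa.
q_all(net) = 260.6 / 3.5 = 74.457 kPa.

q_all(net) ≈ 70 kPa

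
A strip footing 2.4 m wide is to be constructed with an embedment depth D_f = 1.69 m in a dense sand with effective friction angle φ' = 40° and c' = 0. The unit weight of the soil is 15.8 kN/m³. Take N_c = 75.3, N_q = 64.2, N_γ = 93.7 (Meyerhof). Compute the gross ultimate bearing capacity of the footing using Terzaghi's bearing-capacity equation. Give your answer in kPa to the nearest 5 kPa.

Effective surcharge at the founding depth q = γ·D_f = 15.8 × 1.69 = 26.702 kPa.
q_ult = q·N_q + 0.5·γ·B·N_γ
     = 26.702 × 64.2 + 0.5 × 15.8 × 2.4 × 93.7
     = 1714.3 + 1776.6 = 3490.8 kPa.

q_ult ≈ 3490 kPa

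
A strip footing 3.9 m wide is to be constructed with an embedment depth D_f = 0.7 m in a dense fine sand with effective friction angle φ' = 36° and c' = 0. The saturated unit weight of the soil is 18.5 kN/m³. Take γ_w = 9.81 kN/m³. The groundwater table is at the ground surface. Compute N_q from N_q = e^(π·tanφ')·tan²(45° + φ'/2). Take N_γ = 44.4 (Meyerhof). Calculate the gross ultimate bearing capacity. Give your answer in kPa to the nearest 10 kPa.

tan36° = 0.7265, so N_q = e^(π×0.7265)·tan²(63°) = 9.801 × 3.852 = 37.75.
With the water table at the surface the whole profile is submerged: γ' = 18.5 − 9.81 = 8.69 kN/m³, so q = γ'·D_f = 6.083 kPa; the same γ' applies in the ½γBN_γ term.
q_ult = q·N_q + 0.5·γ·B·N_γ
     = 6.083 × 37.752 + 0.5 × 8.69 × 3.9 × 44.4
     = 229.65 + 752.38 = 982.03 kPa.

q_ult ≈ 980 kPa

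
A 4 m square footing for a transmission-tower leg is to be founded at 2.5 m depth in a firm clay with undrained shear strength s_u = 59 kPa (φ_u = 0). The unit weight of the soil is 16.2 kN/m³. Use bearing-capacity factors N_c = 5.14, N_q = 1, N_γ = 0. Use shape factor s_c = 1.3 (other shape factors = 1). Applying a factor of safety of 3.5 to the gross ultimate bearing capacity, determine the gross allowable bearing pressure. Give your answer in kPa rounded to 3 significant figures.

q_all ≈ 124 kPa

q = γ·D_f = 16.2 × 2.5 = 40.5 kPa.
c·N_c·s_c = 59 × 5.14 × 1.3 = 394.24 kPa
q·N_q = 40.5 × 1 = 40.5 kPa
q_ult = 394.24 + 40.5 = 434.74 kPa.
q_all = q_ult / FS = 434.74 / 3.5 = 124.21 kPa.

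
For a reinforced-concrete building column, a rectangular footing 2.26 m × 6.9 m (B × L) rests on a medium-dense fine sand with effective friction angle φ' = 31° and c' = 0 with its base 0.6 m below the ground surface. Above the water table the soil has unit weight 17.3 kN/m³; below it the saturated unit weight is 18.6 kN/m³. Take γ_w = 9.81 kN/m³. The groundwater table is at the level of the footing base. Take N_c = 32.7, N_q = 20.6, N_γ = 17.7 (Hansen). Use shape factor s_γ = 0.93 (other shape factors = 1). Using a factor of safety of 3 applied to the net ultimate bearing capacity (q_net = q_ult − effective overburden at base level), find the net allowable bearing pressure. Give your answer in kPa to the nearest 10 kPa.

q_all(net) ≈ 120 kPa

q = γ·D_f = 17.3 × 0.6 = 10.38 kPa.
For the ½γBN_γ term take γ' = 18.6 − 9.81 = 8.79 kN/m³ (soil below base is submerged).
q·N_q = 10.38 × 20.6 = 213.83 kPa
0.5·γ·B·N_γ·s_γ = 0.5 × 8.79 × 2.26 × 17.7 × 0.93 = 163.5 kPa
q_ult = 213.83 + 163.5 = 377.33 kPa.
Net ultimate: q_net = 377.33 − 10.38 = 366.95 kPa.
q_all(net) = 366.95 / 3 = 122.32 kPa.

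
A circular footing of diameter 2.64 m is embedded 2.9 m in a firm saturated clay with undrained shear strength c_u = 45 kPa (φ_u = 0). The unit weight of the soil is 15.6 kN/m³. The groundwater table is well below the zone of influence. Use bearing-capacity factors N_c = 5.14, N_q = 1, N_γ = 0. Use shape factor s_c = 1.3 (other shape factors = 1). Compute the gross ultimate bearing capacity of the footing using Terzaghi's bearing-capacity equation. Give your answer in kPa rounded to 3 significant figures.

q_ult ≈ 346 kPa

Overburden at base level: q = 15.6 × 2.9 = 45.24 kPa.
Cohesion term c·N_c·s_c = 45 × 5.14 × 1.3 = 300.69 kPa; surcharge term q·N_q = 45.24 × 1 = 45.24 kPa.
q_ult = 300.69 + 45.24 = 345.93 kPa.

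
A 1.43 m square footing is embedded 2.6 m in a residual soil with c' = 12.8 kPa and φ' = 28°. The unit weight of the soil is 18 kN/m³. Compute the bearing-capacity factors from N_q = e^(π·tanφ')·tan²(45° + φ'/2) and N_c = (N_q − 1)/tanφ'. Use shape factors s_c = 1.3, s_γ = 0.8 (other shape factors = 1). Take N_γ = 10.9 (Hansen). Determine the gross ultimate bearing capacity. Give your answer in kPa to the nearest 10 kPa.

tan28° = 0.5317, so N_q = e^(π×0.5317)·tan²(59°) = 5.314 × 2.77 = 14.72.
N_c = (14.72 − 1)/tan28° = 25.8.
Overburden at base level: q = 18 × 2.6 = 46.8 kPa.
Cohesion term c·N_c·s_c = 12.8 × 25.803 × 1.3 = 429.37 kPa; surcharge term q·N_q = 46.8 × 14.72 = 688.89 kPa; self-weight term 0.5·γ·B·N_γ·s_γ = 0.5 × 18 × 1.43 × 10.9 × 0.8 = 112.23 kPa.
q_ult = 429.37 + 688.89 + 112.23 = 1230.5 kPa.

q_ult ≈ 1230 kPa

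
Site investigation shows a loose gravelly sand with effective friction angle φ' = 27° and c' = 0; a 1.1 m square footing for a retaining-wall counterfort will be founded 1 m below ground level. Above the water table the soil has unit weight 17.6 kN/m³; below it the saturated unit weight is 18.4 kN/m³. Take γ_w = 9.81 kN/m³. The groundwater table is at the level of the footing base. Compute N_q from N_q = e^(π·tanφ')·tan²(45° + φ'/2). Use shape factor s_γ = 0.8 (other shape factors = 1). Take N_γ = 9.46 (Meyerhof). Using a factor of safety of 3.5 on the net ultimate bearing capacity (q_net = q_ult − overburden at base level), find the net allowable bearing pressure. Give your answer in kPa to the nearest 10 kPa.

N_q = e^(π·tan27°)·tan²(58.5°) = 13.2.
Overburden at base level: q = 17.6 × 1 = 17.6 kPa.
Below the base the soil is submerged, so the ½γBN_γ term uses γ' = 18.4 − 9.81 = 8.59 kN/m³.
Surcharge term q·N_q = 17.6 × 13.199 = 232.3 kPa; self-weight term 0.5·γ·B·N_γ·s_γ = 0.5 × 8.59 × 1.1 × 9.46 × 0.8 = 35.755 kPa.
q_ult = 232.3 + 35.755 = 268.06 kPa.
q_net = 268.06 − 17.6 = 250.46 kPa.
q_all(net) = 250.46 / 3.5 = 71.56 kPa.

q_all(net) ≈ 70 kPa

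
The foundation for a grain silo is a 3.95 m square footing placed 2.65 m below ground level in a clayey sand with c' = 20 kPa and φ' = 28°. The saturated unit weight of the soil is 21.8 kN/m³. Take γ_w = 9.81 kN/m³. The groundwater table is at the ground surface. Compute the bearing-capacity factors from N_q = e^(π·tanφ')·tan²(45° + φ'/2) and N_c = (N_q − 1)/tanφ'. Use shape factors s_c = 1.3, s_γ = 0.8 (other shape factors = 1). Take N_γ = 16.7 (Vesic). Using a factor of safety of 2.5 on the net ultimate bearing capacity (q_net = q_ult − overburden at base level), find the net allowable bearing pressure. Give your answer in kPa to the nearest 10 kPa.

q_all(net) ≈ 570 kPa

N_q = e^(π·tan28°)·tan²(59°) = 14.72; N_c = (N_q − 1)/tanφ' = 25.8.
Water table at ground surface, so effective unit weight γ' = 21.8 − 9.81 = 11.99 kN/m³ is used throughout; overburden q = 11.99 × 2.65 = 31.773 kPa; the same γ' applies in the ½γBN_γ term.
Cohesion term c·N_c·s_c = 20 × 25.803 × 1.3 = 670.89 kPa; surcharge term q·N_q = 31.773 × 14.72 = 467.7 kPa; self-weight term 0.5·γ·B·N_γ·s_γ = 0.5 × 11.99 × 3.95 × 16.7 × 0.8 = 316.37 kPa.
q_ult = 670.89 + 467.7 + 316.37 = 1455 kPa.
q_net = 1455 − 31.773 = 1423.2 kPa.
q_all(net) = 1423.2 / 2.5 = 569.27 kPa.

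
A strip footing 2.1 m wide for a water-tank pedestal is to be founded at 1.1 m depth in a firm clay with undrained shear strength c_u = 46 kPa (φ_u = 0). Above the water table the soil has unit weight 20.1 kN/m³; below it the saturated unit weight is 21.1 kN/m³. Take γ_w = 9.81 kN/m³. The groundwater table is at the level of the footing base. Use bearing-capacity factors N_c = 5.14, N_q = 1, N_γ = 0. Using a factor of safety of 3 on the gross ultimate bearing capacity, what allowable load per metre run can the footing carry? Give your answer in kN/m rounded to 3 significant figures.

q = γ·D_f = 20.1 × 1.1 = 22.11 kPa.
c·N_c = 46 × 5.14 = 236.44 kPa
q·N_q = 22.11 × 1 = 22.11 kPa
q_ult = 236.44 + 22.11 = 258.55 kPa.
Gross allowable pressure q_all = 258.55 / 3 = 86.183 kPa.
Allowable wall load = q_all × B = 86.183 × 2.1 = 180.99 kN per metre run.

≈ 181 kN/m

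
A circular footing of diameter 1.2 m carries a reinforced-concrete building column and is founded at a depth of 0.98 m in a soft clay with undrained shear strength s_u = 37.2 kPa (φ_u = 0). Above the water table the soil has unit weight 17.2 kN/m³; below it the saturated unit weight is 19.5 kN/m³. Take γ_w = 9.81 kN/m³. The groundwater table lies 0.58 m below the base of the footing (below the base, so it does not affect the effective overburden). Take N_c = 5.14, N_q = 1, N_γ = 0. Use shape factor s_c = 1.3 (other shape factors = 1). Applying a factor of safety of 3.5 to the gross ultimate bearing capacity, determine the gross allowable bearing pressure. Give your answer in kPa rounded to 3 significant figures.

q_all ≈ 75.8 kPa

q = γ·D_f = 17.2 × 0.98 = 16.856 kPa.
c·N_c·s_c = 37.2 × 5.14 × 1.3 = 248.57 kPa
q·N_q = 16.856 × 1 = 16.856 kPa
q_ult = 248.57 + 16.856 = 265.43 kPa.
q_all = q_ult / FS = 265.43 / 3.5 = 75.836 kPa.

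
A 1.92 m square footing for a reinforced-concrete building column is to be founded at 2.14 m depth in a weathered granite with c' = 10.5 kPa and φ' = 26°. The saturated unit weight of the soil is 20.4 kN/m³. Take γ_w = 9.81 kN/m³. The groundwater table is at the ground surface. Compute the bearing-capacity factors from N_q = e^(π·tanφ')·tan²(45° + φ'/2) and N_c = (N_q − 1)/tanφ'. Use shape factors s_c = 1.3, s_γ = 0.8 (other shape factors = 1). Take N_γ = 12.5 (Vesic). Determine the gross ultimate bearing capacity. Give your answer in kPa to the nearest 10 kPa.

q_ult ≈ 670 kPa

tan26° = 0.4877, so N_q = e^(π×0.4877)·tan²(58°) = 4.629 × 2.561 = 11.85.
N_c = (11.85 − 1)/tan26° = 22.25.
With the water table at the surface the whole profile is submerged: γ' = 20.4 − 9.81 = 10.59 kN/m³, so q = γ'·D_f = 22.663 kPa; the same γ' applies in the ½γBN_γ term.
q_ult = c·N_c·s_c + q·N_q + 0.5·γ·B·N_γ·s_γ
     = 10.5 × 22.254 × 1.3 + 22.663 × 11.854 + 0.5 × 10.59 × 1.92 × 12.5 × 0.8
     = 303.77 + 268.65 + 101.66 = 674.08 kPa.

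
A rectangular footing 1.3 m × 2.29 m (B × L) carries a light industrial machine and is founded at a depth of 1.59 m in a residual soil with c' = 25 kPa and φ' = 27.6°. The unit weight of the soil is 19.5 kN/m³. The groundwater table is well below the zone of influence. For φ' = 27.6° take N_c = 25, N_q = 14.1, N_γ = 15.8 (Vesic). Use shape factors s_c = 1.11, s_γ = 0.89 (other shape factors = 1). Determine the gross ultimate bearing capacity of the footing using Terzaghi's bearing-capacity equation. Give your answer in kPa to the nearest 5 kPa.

Effective surcharge at the founding depth q = γ·D_f = 19.5 × 1.59 = 31.005 kPa.
q_ult = c·N_c·s_c + q·N_q + 0.5·γ·B·N_γ·s_γ
     = 25 × 25 × 1.11 + 31.005 × 14.1 + 0.5 × 19.5 × 1.3 × 15.8 × 0.89
     = 693.75 + 437.17 + 178.24 = 1309.2 kPa.

q_ult ≈ 1310 kPa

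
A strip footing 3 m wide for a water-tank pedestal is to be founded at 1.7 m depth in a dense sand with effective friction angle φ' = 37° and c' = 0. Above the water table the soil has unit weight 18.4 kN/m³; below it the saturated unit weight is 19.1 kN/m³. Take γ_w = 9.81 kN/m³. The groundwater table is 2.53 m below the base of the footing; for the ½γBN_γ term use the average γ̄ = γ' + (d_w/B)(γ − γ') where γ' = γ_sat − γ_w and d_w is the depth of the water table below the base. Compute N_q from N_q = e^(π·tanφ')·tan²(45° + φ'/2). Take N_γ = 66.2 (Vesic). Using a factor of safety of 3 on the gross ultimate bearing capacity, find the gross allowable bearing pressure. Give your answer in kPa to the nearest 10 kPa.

q_all ≈ 1010 kPa

N_q = e^(π·tan37°)·tan²(63.5°) = 42.92.
Overburden at base level: q = 18.4 × 1.7 = 31.28 kPa.
The water table is 2.53 m below the base (< B = 3 m), so the ½γBN_γ term uses γ̄ = γ' + (d_w/B)(γ − γ') = 9.29 + (2.53/3)(18.4 − 9.29) = 16.973 kN/m³.
Surcharge term q·N_q = 31.28 × 42.92 = 1342.5 kPa; self-weight term 0.5·γ·B·N_γ = 0.5 × 16.973 × 3 × 66.2 = 1685.4 kPa.
q_ult = 1342.5 + 1685.4 = 3027.9 kPa.
q_all = 3027.9 / 3 = 1009.3 kPa.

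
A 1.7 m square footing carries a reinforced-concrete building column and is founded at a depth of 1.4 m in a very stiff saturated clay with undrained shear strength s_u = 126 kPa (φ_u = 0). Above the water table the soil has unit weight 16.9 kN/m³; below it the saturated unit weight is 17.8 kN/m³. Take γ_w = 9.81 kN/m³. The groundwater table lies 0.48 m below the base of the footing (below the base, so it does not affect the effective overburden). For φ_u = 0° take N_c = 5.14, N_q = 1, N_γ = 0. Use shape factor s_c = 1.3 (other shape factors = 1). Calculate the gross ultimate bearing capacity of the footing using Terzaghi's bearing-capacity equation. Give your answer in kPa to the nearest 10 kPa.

q_ult ≈ 870 kPa

q = γ·D_f = 16.9 × 1.4 = 23.66 kPa.
c·N_c·s_c = 126 × 5.14 × 1.3 = 841.93 kPa
q·N_q = 23.66 × 1 = 23.66 kPa
q_ult = 841.93 + 23.66 = 865.59 kPa.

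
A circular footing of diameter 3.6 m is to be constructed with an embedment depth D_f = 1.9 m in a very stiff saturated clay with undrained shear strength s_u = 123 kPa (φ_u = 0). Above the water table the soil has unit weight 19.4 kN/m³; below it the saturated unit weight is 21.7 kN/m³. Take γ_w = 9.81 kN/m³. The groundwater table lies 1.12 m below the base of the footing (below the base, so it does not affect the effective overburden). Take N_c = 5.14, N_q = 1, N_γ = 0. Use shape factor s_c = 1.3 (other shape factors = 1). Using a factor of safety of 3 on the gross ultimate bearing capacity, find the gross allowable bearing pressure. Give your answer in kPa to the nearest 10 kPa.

q = γ·D_f = 19.4 × 1.9 = 36.86 kPa.
c·N_c·s_c = 123 × 5.14 × 1.3 = 821.89 kPa
q·N_q = 36.86 × 1 = 36.86 kPa
q_ult = 821.89 + 36.86 = 858.75 kPa.
q_all = 858.75 / 3 = 286.25 kPa.

q_all ≈ 290 kPa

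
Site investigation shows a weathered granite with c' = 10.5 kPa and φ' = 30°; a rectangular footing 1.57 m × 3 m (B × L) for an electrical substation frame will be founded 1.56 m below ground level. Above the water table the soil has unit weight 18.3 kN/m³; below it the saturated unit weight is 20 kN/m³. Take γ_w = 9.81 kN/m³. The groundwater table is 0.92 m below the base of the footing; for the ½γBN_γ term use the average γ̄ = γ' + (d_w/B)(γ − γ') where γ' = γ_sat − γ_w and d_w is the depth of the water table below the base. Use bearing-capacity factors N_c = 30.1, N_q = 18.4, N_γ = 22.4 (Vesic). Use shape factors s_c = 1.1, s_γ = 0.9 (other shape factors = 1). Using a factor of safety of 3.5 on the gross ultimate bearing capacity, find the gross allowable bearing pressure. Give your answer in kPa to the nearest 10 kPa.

q_all ≈ 320 kPa

q = γ·D_f = 18.3 × 1.56 = 28.548 kPa.
γ' = 10.19 kN/m³; averaging over the depth B below the base, γ̄ = γ' + (d_w/B)(γ − γ') = 14.942 kN/m³.
c·N_c·s_c = 10.5 × 30.1 × 1.1 = 347.66 kPa
q·N_q = 28.548 × 18.4 = 525.28 kPa
0.5·γ·B·N_γ·s_γ = 0.5 × 14.942 × 1.57 × 22.4 × 0.9 = 236.47 kPa
q_ult = 347.66 + 525.28 + 236.47 = 1109.4 kPa.
q_all = 1109.4 / 3.5 = 316.97 kPa.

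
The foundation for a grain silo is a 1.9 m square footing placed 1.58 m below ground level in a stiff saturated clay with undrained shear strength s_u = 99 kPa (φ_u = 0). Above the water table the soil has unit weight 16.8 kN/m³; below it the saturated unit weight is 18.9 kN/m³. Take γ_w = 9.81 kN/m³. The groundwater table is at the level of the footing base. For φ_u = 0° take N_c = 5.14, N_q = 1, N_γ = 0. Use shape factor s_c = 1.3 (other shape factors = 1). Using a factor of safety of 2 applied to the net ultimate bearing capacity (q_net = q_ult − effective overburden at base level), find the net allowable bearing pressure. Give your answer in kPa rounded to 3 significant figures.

q_all(net) ≈ 331 kPa

Overburden at base level: q = 16.8 × 1.58 = 26.544 kPa.
Cohesion term c·N_c·s_c = 99 × 5.14 × 1.3 = 661.52 kPa; surcharge term q·N_q = 26.544 × 1 = 26.544 kPa.
q_ult = 661.52 + 26.544 = 688.06 kPa.
Net ultimate: q_net = 688.06 − 26.544 = 661.52 kPa.
q_all(net) = 661.52 / 2 = 330.76 kPa.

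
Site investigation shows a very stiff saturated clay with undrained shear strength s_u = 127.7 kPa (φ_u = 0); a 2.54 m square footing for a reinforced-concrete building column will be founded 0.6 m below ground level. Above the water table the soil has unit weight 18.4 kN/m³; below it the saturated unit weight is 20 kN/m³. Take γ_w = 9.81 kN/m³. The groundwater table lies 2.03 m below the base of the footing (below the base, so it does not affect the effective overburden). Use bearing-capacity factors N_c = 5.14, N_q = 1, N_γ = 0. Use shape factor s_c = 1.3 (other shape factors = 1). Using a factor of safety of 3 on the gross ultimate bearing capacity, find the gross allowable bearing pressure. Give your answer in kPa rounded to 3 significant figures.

Effective surcharge at the founding depth q = γ·D_f = 18.4 × 0.6 = 11.04 kPa.
q_ult = c·N_c·s_c + q·N_q
     = 127.7 × 5.14 × 1.3 + 11.04 × 1
     = 853.29 + 11.04 = 864.33 kPa.
q_all = 864.33 / 3 = 288.11 kPa.

q_all ≈ 288 kPa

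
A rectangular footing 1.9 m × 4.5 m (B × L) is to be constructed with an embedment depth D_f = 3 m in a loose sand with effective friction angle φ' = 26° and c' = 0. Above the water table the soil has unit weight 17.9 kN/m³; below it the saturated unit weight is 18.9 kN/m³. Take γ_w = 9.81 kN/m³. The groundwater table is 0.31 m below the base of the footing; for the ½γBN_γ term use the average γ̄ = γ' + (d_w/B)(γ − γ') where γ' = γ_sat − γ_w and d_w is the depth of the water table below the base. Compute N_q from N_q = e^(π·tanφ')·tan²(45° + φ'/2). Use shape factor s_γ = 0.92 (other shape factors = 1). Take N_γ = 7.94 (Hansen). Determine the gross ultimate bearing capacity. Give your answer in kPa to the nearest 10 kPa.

q_ult ≈ 710 kPa

tan26° = 0.4877, so N_q = e^(π×0.4877)·tan²(58°) = 4.629 × 2.561 = 11.85.
Overburden at base level: q = 17.9 × 3 = 53.7 kPa.
The water table is 0.31 m below the base (< B = 1.9 m), so the ½γBN_γ term uses γ̄ = γ' + (d_w/B)(γ − γ') = 9.09 + (0.31/1.9)(17.9 − 9.09) = 10.527 kN/m³.
Surcharge term q·N_q = 53.7 × 11.854 = 636.57 kPa; self-weight term 0.5·γ·B·N_γ·s_γ = 0.5 × 10.527 × 1.9 × 7.94 × 0.92 = 73.056 kPa.
q_ult = 636.57 + 73.056 = 709.63 kPa.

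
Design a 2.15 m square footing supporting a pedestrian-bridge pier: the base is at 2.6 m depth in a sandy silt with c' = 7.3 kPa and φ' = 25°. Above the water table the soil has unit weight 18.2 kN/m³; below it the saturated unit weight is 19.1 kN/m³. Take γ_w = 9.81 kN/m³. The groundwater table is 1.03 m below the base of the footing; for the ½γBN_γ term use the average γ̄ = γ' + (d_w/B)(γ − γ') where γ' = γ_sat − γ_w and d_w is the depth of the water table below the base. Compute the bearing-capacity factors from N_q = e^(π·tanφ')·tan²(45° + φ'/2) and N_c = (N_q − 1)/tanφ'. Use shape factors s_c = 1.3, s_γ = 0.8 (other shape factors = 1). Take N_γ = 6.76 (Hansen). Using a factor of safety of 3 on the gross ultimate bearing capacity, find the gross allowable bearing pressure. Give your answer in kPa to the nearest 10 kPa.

q_all ≈ 260 kPa

N_q = e^(π·tan25°)·tan²(57.5°) = 10.66; N_c = (N_q − 1)/tanφ' = 20.72.
q = γ·D_f = 18.2 × 2.6 = 47.32 kPa.
γ' = 9.29 kN/m³; averaging over the depth B below the base, γ̄ = γ' + (d_w/B)(γ − γ') = 13.559 kN/m³.
c·N_c·s_c = 7.3 × 20.721 × 1.3 = 196.64 kPa
q·N_q = 47.32 × 10.662 = 504.53 kPa
0.5·γ·B·N_γ·s_γ = 0.5 × 13.559 × 2.15 × 6.76 × 0.8 = 78.824 kPa
q_ult = 196.64 + 504.53 + 78.824 = 779.99 kPa.
q_all = 779.99 / 3 = 260 kPa.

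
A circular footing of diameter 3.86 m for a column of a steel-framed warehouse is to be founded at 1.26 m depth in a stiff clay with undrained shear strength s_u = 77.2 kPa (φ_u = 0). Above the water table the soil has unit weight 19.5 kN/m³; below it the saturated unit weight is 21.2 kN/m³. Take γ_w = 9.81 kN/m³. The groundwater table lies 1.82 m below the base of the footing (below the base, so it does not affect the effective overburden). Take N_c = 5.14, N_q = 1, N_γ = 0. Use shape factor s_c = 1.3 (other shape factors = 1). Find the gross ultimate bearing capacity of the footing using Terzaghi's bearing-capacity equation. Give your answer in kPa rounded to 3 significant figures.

Overburden at base level: q = 19.5 × 1.26 = 24.57 kPa.
Cohesion term c·N_c·s_c = 77.2 × 5.14 × 1.3 = 515.85 kPa; surcharge term q·N_q = 24.57 × 1 = 24.57 kPa.
q_ult = 515.85 + 24.57 = 540.42 kPa.

q_ult ≈ 540 kPa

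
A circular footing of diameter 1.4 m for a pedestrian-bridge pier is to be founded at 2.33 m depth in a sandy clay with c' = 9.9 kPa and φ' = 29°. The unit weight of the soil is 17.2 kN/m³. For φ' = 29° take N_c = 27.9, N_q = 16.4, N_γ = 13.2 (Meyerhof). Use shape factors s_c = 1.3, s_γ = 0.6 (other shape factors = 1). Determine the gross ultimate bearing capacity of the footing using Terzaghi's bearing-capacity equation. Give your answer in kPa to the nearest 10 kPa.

q = γ·D_f = 17.2 × 2.33 = 40.076 kPa.
c·N_c·s_c = 9.9 × 27.9 × 1.3 = 359.07 kPa
q·N_q = 40.076 × 16.4 = 657.25 kPa
0.5·γ·B·N_γ·s_γ = 0.5 × 17.2 × 1.4 × 13.2 × 0.6 = 95.357 kPa
q_ult = 359.07 + 657.25 + 95.357 = 1111.7 kPa.

q_ult ≈ 1110 kPa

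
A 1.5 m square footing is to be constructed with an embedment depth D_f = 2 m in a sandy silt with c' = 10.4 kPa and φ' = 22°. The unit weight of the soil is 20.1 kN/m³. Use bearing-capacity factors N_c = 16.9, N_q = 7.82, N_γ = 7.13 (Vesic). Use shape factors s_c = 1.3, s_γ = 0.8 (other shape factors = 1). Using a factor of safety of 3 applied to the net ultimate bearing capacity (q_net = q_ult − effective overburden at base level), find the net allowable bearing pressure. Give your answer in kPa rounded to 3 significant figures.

Effective surcharge at the founding depth q = γ·D_f = 20.1 × 2 = 40.2 kPa.
q_ult = c·N_c·s_c + q·N_q + 0.5·γ·B·N_γ·s_γ
     = 10.4 × 16.9 × 1.3 + 40.2 × 7.82 + 0.5 × 20.1 × 1.5 × 7.13 × 0.8
     = 228.49 + 314.36 + 85.988 = 628.84 kPa.
Net ultimate: q_net = 628.84 − 40.2 = 588.64 kPa.
q_all(net) = 588.64 / 3 = 196.21 kPa.

q_all(net) ≈ 196 kPa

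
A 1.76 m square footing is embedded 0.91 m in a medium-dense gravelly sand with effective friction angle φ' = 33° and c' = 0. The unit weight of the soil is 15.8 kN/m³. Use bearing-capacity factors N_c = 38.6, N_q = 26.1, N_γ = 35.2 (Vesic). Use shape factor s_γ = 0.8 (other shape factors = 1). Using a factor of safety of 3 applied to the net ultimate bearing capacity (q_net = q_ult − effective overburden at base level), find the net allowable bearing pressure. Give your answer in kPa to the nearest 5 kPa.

Overburden at base level: q = 15.8 × 0.91 = 14.378 kPa.
Surcharge term q·N_q = 14.378 × 26.1 = 375.27 kPa; self-weight term 0.5·γ·B·N_γ·s_γ = 0.5 × 15.8 × 1.76 × 35.2 × 0.8 = 391.54 kPa.
q_ult = 375.27 + 391.54 = 766.8 kPa.
Net ultimate: q_net = 766.8 − 14.378 = 752.42 kPa.
q_all(net) = 752.42 / 3 = 250.81 kPa.

q_all(net) ≈ 250 kPa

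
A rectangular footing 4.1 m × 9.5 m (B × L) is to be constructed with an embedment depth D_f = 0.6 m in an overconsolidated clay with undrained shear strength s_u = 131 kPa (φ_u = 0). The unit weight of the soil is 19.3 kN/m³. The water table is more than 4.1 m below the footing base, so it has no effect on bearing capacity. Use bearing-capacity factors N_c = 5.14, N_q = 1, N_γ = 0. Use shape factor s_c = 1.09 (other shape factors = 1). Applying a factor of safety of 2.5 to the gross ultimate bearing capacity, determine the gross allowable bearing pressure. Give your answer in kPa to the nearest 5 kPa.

Overburden at base level: q = 19.3 × 0.6 = 11.58 kPa.
Cohesion term c·N_c·s_c = 131 × 5.14 × 1.09 = 733.94 kPa; surcharge term q·N_q = 11.58 × 1 = 11.58 kPa.
q_ult = 733.94 + 11.58 = 745.52 kPa.
q_all = q_ult / FS = 745.52 / 2.5 = 298.21 kPa.

q_all ≈ 300 kPa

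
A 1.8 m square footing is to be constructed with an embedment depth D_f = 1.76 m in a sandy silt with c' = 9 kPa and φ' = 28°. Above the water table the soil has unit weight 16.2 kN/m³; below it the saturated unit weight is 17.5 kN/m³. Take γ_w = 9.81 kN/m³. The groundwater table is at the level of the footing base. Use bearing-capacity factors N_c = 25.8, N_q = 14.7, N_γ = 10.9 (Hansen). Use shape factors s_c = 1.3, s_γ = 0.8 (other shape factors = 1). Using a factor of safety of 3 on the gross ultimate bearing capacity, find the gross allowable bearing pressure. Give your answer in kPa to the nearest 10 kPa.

q_all ≈ 260 kPa

q = γ·D_f = 16.2 × 1.76 = 28.512 kPa.
For the ½γBN_γ term take γ' = 17.5 − 9.81 = 7.69 kN/m³ (soil below base is submerged).
c·N_c·s_c = 9 × 25.8 × 1.3 = 301.86 kPa
q·N_q = 28.512 × 14.7 = 419.13 kPa
0.5·γ·B·N_γ·s_γ = 0.5 × 7.69 × 1.8 × 10.9 × 0.8 = 60.351 kPa
q_ult = 301.86 + 419.13 + 60.351 = 781.34 kPa.
q_all = 781.34 / 3 = 260.45 kPa.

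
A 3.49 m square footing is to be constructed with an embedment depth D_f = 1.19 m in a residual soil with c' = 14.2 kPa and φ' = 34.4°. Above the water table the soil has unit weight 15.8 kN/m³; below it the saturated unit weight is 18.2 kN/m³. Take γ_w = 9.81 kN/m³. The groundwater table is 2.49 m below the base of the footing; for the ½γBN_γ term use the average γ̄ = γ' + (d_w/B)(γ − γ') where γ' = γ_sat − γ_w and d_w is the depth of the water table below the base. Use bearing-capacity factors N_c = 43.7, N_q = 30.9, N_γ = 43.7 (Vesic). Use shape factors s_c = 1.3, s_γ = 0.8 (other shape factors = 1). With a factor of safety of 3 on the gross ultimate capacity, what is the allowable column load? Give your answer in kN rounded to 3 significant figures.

Overburden at base level: q = 15.8 × 1.19 = 18.802 kPa.
The water table is 2.49 m below the base (< B = 3.49 m), so the ½γBN_γ term uses γ̄ = γ' + (d_w/B)(γ − γ') = 8.39 + (2.49/3.49)(15.8 − 8.39) = 13.677 kN/m³.
Cohesion term c·N_c·s_c = 14.2 × 43.7 × 1.3 = 806.7 kPa; surcharge term q·N_q = 18.802 × 30.9 = 580.98 kPa; self-weight term 0.5·γ·B·N_γ·s_γ = 0.5 × 13.677 × 3.49 × 43.7 × 0.8 = 834.36 kPa.
q_ult = 806.7 + 580.98 + 834.36 = 2222 kPa.
Gross allowable pressure q_all = 2222 / 3 = 740.68 kPa.
Footing area = 12.1801 m², so allowable column load = 740.68 × 12.1801 = 9021.6 kN.

P_all ≈ 9020 kN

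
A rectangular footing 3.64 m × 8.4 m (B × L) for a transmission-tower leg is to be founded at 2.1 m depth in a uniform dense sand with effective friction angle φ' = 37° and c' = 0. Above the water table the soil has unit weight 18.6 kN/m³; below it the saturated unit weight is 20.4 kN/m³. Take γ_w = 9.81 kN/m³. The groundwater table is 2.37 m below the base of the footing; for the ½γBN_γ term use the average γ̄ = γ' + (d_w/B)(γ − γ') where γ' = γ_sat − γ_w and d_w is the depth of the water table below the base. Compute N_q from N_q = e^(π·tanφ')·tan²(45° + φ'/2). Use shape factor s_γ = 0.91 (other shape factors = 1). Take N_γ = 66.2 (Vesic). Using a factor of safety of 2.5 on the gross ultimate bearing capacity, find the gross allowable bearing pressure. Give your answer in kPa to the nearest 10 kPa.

N_q = e^(π·tan37°)·tan²(63.5°) = 42.92.
q = γ·D_f = 18.6 × 2.1 = 39.06 kPa.
γ' = 10.59 kN/m³; averaging over the depth B below the base, γ̄ = γ' + (d_w/B)(γ − γ') = 15.805 kN/m³.
q·N_q = 39.06 × 42.92 = 1676.5 kPa
0.5·γ·B·N_γ·s_γ = 0.5 × 15.805 × 3.64 × 66.2 × 0.91 = 1732.9 kPa
q_ult = 1676.5 + 1732.9 = 3409.4 kPa.
q_all = 3409.4 / 2.5 = 1363.7 kPa.

q_all ≈ 1360 kPa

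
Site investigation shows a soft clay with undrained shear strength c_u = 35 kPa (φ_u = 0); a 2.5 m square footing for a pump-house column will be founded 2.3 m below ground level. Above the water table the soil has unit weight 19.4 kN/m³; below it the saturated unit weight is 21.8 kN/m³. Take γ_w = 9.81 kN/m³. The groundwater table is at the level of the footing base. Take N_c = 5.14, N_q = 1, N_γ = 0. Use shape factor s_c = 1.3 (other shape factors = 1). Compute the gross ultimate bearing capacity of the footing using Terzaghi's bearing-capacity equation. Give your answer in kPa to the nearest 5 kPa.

q_ult ≈ 280 kPa

q = γ·D_f = 19.4 × 2.3 = 44.62 kPa.
c·N_c·s_c = 35 × 5.14 × 1.3 = 233.87 kPa
q·N_q = 44.62 × 1 = 44.62 kPa
q_ult = 233.87 + 44.62 = 278.49 kPa.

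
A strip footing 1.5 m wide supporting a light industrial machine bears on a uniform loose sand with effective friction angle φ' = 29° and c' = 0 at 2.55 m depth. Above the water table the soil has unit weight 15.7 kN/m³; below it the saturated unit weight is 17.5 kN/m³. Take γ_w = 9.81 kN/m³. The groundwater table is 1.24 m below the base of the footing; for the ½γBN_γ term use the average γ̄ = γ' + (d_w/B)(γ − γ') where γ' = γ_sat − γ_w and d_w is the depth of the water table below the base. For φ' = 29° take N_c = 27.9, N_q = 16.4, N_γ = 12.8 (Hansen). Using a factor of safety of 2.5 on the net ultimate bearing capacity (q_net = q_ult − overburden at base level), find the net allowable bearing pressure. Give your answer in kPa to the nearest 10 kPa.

q_all(net) ≈ 300 kPa

q = γ·D_f = 15.7 × 2.55 = 40.035 kPa.
γ' = 7.69 kN/m³; averaging over the depth B below the base, γ̄ = γ' + (d_w/B)(γ − γ') = 14.312 kN/m³.
q·N_q = 40.035 × 16.4 = 656.57 kPa
0.5·γ·B·N_γ = 0.5 × 14.312 × 1.5 × 12.8 = 137.39 kPa
q_ult = 656.57 + 137.39 = 793.97 kPa.
q_net = 793.97 − 40.035 = 753.93 kPa.
q_all(net) = 753.93 / 2.5 = 301.57 kPa.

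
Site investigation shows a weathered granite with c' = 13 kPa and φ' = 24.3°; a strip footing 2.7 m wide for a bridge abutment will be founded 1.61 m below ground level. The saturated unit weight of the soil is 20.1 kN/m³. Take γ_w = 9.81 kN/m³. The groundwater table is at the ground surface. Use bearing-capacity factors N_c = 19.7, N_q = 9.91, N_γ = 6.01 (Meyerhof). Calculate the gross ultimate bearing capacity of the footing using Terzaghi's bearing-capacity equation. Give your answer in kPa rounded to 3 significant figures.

q_ult ≈ 504 kPa

With the water table at the surface the whole profile is submerged: γ' = 20.1 − 9.81 = 10.29 kN/m³, so q = γ'·D_f = 16.567 kPa; the same γ' applies in the ½γBN_γ term.
q_ult = c·N_c + q·N_q + 0.5·γ·B·N_γ
     = 13 × 19.7 + 16.567 × 9.91 + 0.5 × 10.29 × 2.7 × 6.01
     = 256.1 + 164.18 + 83.488 = 503.77 kPa.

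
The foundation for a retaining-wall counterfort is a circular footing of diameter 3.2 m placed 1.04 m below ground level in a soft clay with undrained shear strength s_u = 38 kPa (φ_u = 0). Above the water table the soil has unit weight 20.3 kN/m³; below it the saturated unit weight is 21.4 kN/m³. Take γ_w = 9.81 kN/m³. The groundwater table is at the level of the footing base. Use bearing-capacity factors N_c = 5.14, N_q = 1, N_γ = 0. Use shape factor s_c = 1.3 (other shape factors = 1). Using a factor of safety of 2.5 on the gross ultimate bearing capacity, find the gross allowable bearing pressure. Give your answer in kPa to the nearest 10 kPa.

Effective surcharge at the founding depth q = γ·D_f = 20.3 × 1.04 = 21.112 kPa.
q_ult = c·N_c·s_c + q·N_q
     = 38 × 5.14 × 1.3 + 21.112 × 1
     = 253.92 + 21.112 = 275.03 kPa.
q_all = 275.03 / 2.5 = 110.01 kPa.

q_all ≈ 110 kPa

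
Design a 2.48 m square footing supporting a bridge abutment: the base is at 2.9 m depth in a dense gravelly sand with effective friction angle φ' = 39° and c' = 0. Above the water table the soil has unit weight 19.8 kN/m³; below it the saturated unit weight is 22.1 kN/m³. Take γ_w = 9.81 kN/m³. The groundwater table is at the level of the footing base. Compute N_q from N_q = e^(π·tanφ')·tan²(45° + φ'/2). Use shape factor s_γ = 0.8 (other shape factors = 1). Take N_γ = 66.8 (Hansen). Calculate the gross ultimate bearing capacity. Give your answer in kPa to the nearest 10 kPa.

q_ult ≈ 4030 kPa

tan39° = 0.8098, so N_q = e^(π×0.8098)·tan²(64.5°) = 12.731 × 4.395 = 55.96.
Effective surcharge at the founding depth q = γ·D_f = 19.8 × 2.9 = 57.42 kPa.
The water table coincides with the base, so in the self-weight term γ → γ' = 12.29 kN/m³.
q_ult = q·N_q + 0.5·γ·B·N_γ·s_γ
     = 57.42 × 55.957 + 0.5 × 12.29 × 2.48 × 66.8 × 0.8
     = 3213.1 + 814.4 = 4027.5 kPa.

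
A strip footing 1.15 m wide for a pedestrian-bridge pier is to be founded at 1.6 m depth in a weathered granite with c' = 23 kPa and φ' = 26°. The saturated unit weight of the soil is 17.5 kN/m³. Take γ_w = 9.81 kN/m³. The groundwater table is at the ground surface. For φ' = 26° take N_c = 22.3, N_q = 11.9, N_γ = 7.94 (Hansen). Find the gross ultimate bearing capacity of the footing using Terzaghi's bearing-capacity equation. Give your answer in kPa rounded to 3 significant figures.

Water table at ground surface, so effective unit weight γ' = 17.5 − 9.81 = 7.69 kN/m³ is used throughout; overburden q = 7.69 × 1.6 = 12.304 kPa; the same γ' applies in the ½γBN_γ term.
Cohesion term c·N_c = 23 × 22.3 = 512.9 kPa; surcharge term q·N_q = 12.304 × 11.9 = 146.42 kPa; self-weight term 0.5·γ·B·N_γ = 0.5 × 7.69 × 1.15 × 7.94 = 35.109 kPa.
q_ult = 512.9 + 146.42 + 35.109 = 694.43 kPa.

q_ult ≈ 694 kPa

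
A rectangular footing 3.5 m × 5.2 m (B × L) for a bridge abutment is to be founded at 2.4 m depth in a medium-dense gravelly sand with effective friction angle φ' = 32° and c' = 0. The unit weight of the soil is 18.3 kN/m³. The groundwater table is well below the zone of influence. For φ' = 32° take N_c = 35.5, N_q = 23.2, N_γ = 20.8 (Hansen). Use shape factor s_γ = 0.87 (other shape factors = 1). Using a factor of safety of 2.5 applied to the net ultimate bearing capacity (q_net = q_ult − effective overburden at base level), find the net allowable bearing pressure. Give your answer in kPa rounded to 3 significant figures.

q_all(net) ≈ 622 kPa

Effective surcharge at the founding depth q = γ·D_f = 18.3 × 2.4 = 43.92 kPa.
q_ult = q·N_q + 0.5·γ·B·N_γ·s_γ
     = 43.92 × 23.2 + 0.5 × 18.3 × 3.5 × 20.8 × 0.87
     = 1018.9 + 579.52 = 1598.5 kPa.
Net ultimate: q_net = 1598.5 − 43.92 = 1554.5 kPa.
q_all(net) = 1554.5 / 2.5 = 621.82 kPa.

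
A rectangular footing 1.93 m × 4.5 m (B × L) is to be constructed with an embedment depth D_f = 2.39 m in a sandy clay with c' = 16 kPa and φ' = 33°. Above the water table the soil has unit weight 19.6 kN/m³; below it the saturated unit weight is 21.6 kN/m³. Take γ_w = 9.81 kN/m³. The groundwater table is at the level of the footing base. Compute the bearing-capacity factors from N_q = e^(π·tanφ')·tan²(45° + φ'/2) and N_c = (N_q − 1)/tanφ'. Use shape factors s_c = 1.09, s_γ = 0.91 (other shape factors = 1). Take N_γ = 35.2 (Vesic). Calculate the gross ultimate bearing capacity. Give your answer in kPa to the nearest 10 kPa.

tan33° = 0.6494, so N_q = e^(π×0.6494)·tan²(61.5°) = 7.692 × 3.392 = 26.09.
N_c = (26.09 − 1)/tan33° = 38.64.
Effective surcharge at the founding depth q = γ·D_f = 19.6 × 2.39 = 46.844 kPa.
The water table coincides with the base, so in the self-weight term γ → γ' = 11.79 kN/m³.
q_ult = c·N_c·s_c + q·N_q + 0.5·γ·B·N_γ·s_γ
     = 16 × 38.638 × 1.09 + 46.844 × 26.092 + 0.5 × 11.79 × 1.93 × 35.2 × 0.91
     = 673.85 + 1222.3 + 364.44 = 2260.5 kPa.

q_ult ≈ 2260 kPa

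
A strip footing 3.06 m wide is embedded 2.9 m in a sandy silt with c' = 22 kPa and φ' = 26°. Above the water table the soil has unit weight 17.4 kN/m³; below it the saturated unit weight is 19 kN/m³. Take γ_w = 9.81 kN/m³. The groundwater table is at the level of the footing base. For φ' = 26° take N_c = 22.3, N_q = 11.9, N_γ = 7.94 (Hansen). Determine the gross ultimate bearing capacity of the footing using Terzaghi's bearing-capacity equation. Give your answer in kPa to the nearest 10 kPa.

q_ult ≈ 1200 kPa

Effective surcharge at the founding depth q = γ·D_f = 17.4 × 2.9 = 50.46 kPa.
The water table coincides with the base, so in the self-weight term γ → γ' = 9.19 kN/m³.
q_ult = c·N_c + q·N_q + 0.5·γ·B·N_γ
     = 22 × 22.3 + 50.46 × 11.9 + 0.5 × 9.19 × 3.06 × 7.94
     = 490.6 + 600.47 + 111.64 = 1202.7 kPa.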